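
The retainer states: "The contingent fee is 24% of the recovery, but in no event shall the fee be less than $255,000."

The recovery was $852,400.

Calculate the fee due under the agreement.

$255,000.00

24% of $852,400 = $204,576.00
That is below the $255,000 minimum, so the minimum applies.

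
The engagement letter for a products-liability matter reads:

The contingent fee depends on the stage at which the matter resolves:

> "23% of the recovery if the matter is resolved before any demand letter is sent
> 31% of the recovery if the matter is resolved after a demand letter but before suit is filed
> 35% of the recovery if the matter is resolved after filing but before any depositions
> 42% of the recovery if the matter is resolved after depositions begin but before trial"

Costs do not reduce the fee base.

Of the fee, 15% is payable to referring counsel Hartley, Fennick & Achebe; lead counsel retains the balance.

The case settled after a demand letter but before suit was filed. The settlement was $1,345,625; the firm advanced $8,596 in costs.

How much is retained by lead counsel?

Fee base is the gross recovery, $1,345,625; costs are reimbursed separately.
The matter settled after a demand letter but before suit was filed, so the 31% rate applies.
$1,345,625 × 31% = $417,143.75
Referral share: 15% of $417,143.75 = $62,571.56; lead counsel retains $417,143.75 − $62,571.56 = $354,572.19.

$354,572.19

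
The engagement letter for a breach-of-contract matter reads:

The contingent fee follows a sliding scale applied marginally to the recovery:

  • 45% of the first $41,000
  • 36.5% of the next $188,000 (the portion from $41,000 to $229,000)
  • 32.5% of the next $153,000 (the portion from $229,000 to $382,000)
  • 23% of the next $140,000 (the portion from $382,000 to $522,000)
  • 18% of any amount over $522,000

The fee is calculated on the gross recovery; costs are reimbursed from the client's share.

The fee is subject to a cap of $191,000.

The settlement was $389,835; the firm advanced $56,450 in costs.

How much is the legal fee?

Fee base is the gross recovery, $389,835; costs are reimbursed separately.
First $41,000 at 45% = $18,450.00
Next $188,000 at 36.5% = $68,620.00
Next $153,000 at 32.5% = $49,725.00
Remaining $7,835 at 23% = $1,802.05
Fee: $18,450.00 + $68,620.00 + $49,725.00 + $1,802.05 = $138,597.05
$138,597.05 is under the $191,000 cap.

$138,597.05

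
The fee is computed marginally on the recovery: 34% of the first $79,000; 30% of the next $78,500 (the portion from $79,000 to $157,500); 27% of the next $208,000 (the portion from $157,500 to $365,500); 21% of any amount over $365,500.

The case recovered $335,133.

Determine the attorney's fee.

First $79,000 at 34% = $26,860.00
Next $78,500 at 30% = $23,550.00
Remaining $177,633 at 27% = $47,960.91
Fee: $26,860.00 + $23,550.00 + $47,960.91 = $98,370.91

$98,370.91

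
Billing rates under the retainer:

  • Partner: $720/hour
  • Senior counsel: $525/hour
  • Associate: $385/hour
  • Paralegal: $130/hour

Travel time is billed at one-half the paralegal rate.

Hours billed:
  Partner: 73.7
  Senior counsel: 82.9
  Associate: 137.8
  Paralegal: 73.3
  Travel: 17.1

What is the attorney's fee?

Partner: 73.7 × $720 = $53,064.00
Senior counsel: 82.9 × $525 = $43,522.50
Associate: 137.8 × $385 = $53,053.00
Paralegal: 73.3 × $130 = $9,529.00
Subtotal: $53,064.00 + $43,522.50 + $53,053.00 + $9,529.00 = $159,168.50
Travel: 17.1 × ($130 ÷ 2) = 17.1 × $65.00 = $1,111.50
Total: $159,168.50 + $1,111.50 = $160,280.00

$160,280.00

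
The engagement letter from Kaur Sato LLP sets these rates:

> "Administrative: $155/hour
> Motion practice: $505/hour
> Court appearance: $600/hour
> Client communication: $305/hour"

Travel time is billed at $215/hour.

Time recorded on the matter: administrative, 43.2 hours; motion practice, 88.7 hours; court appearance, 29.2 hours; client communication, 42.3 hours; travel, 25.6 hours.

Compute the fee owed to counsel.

$87,415.00

Administrative: 43.2 × $155 = $6,696.00
Motion practice: 88.7 × $505 = $44,793.50
Court appearance: 29.2 × $600 = $17,520.00
Client communication: 42.3 × $305 = $12,901.50
Subtotal: $6,696.00 + $44,793.50 + $17,520.00 + $12,901.50 = $81,911.00
Travel: 25.6 × $215 = $5,504.00
Total: $81,911.00 + $5,504.00 = $87,415.00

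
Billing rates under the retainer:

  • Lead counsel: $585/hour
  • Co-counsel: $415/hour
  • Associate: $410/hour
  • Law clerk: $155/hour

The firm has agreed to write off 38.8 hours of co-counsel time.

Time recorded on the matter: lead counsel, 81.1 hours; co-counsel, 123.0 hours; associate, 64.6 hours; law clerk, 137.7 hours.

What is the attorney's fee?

$130,216.00

Lead counsel: 81.1 × $585 = $47,443.50
Co-counsel: 123.0 × $415 = $51,045.00
Associate: 64.6 × $410 = $26,486.00
Law clerk: 137.7 × $155 = $21,343.50
Subtotal: $146,318.00
Write-off: 38.8 × $415 = $16,102.00
Total: $146,318.00 − $16,102.00 = $130,216.00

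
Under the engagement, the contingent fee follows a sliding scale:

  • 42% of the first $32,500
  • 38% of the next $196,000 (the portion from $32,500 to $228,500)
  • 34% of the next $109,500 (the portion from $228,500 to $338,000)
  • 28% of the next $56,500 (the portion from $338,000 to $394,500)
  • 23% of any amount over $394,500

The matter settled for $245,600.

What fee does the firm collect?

First $32,500 at 42% = $13,650.00
Next $196,000 at 38% = $74,480.00
Remaining $17,100 at 34% = $5,814.00
Fee: $13,650.00 + $74,480.00 + $5,814.00 = $93,944.00

$93,944.00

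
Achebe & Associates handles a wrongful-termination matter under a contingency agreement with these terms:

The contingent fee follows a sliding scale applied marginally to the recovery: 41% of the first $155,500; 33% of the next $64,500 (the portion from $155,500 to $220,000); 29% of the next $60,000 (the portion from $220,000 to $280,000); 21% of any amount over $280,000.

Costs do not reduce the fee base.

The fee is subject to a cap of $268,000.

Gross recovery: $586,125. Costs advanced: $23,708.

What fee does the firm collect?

$166,726.25

Fee base is the gross recovery, $586,125; costs are reimbursed separately.
First $155,500 at 41% = $63,755.00
Next $64,500 at 33% = $21,285.00
Next $60,000 at 29% = $17,400.00
Remaining $306,125 at 21% = $64,286.25
Fee: $63,755.00 + $21,285.00 + $17,400.00 + $64,286.25 = $166,726.25
$166,726.25 is under the $268,000 cap.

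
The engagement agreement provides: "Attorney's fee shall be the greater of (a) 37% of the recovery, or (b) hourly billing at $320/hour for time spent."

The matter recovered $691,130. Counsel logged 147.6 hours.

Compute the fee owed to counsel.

(a) 37% of $691,130 = $255,718.10
(b) 147.6 × $320 = $47,232.00
The greater is (a): $255,718.10.

$255,718.10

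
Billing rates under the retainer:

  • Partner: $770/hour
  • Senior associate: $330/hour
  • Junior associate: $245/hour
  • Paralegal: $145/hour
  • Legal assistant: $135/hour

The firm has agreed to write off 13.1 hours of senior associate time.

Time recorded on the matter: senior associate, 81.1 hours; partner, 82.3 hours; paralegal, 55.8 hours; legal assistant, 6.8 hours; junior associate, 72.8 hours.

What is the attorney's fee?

Partner: 82.3 × $770 = $63,371.00
Senior associate: 81.1 × $330 = $26,763.00
Junior associate: 72.8 × $245 = $17,836.00
Paralegal: 55.8 × $145 = $8,091.00
Legal assistant: 6.8 × $135 = $918.00
Subtotal: $116,979.00
Write-off: 13.1 × $330 = $4,323.00
Total: $116,979.00 − $4,323.00 = $112,656.00

$112,656.00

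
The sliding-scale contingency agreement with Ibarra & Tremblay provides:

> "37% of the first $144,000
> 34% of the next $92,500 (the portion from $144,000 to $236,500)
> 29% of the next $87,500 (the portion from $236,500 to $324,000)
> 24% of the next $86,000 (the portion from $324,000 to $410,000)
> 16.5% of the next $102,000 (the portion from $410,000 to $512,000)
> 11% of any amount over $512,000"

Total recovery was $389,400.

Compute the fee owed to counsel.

First $144,000 at 37% = $53,280.00
Next $92,500 at 34% = $31,450.00
Next $87,500 at 29% = $25,375.00
Remaining $65,400 at 24% = $15,696.00
Fee: $53,280.00 + $31,450.00 + $25,375.00 + $15,696.00 = $125,801.00

$125,801.00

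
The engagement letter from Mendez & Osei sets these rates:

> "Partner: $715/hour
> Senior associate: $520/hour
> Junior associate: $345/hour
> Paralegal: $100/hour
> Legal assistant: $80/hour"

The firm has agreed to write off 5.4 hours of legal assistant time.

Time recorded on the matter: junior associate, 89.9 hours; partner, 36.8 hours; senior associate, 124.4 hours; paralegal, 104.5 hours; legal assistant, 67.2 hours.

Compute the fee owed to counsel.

Partner: 36.8 × $715 = $26,312.00
Senior associate: 124.4 × $520 = $64,688.00
Junior associate: 89.9 × $345 = $31,015.50
Paralegal: 104.5 × $100 = $10,450.00
Legal assistant: 67.2 × $80 = $5,376.00
Subtotal: $137,841.50
Write-off: 5.4 × $80 = $432.00
Total: $137,841.50 − $432.00 = $137,409.50

$137,409.50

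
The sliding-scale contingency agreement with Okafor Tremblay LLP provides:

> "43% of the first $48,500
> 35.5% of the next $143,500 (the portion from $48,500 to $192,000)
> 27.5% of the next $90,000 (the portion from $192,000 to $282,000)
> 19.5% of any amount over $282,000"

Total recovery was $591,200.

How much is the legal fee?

First $48,500 at 43% = $20,855.00
Next $143,500 at 35.5% = $50,942.50
Next $90,000 at 27.5% = $24,750.00
Remaining $309,200 at 19.5% = $60,294.00
Fee: $20,855.00 + $50,942.50 + $24,750.00 + $60,294.00 = $156,841.50

$156,841.50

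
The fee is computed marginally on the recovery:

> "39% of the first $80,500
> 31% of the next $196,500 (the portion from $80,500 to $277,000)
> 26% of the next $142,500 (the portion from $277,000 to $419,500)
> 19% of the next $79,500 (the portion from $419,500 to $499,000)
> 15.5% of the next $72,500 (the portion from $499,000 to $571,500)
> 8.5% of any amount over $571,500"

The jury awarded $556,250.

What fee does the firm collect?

First $80,500 at 39% = $31,395.00
Next $196,500 at 31% = $60,915.00
Next $142,500 at 26% = $37,050.00
Next $79,500 at 19% = $15,105.00
Remaining $57,250 at 15.5% = $8,873.75
Fee: $31,395.00 + $60,915.00 + $37,050.00 + $15,105.00 + $8,873.75 = $153,338.75

$153,338.75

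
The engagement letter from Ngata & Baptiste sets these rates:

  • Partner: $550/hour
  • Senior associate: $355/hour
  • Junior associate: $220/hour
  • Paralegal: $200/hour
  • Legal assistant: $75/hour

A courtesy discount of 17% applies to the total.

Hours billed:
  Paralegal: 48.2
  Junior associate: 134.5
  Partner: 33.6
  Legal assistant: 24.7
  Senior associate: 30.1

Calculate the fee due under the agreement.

$58,305.84

Partner: 33.6 × $550 = $18,480.00
Senior associate: 30.1 × $355 = $10,685.50
Junior associate: 134.5 × $220 = $29,590.00
Paralegal: 48.2 × $200 = $9,640.00
Legal assistant: 24.7 × $75 = $1,852.50
Subtotal: $70,248.00
Less 17% discount: −$11,942.16
Total: $70,248.00 − $11,942.16 = $58,305.84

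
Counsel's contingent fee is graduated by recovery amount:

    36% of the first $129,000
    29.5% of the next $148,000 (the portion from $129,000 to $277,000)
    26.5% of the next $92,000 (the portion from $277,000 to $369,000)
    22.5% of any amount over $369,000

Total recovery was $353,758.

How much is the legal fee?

First $129,000 at 36% = $46,440.00
Next $148,000 at 29.5% = $43,660.00
Remaining $76,758 at 26.5% = $20,340.87
Fee: $46,440.00 + $43,660.00 + $20,340.87 = $110,440.87

$110,440.87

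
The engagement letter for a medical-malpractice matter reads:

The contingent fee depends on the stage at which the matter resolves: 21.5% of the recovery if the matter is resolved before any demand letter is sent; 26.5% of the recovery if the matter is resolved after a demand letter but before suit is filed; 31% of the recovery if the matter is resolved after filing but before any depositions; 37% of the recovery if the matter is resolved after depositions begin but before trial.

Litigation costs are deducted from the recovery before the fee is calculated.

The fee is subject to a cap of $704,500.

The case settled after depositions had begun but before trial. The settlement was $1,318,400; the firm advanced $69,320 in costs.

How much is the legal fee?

Fee base (net of costs): $1,318,400 − $69,320 = $1,249,080
The matter settled after depositions had begun but before trial, so the 37% rate applies.
$1,249,080 × 37% = $462,159.60
$462,159.60 is under the $704,500 cap.

$462,159.60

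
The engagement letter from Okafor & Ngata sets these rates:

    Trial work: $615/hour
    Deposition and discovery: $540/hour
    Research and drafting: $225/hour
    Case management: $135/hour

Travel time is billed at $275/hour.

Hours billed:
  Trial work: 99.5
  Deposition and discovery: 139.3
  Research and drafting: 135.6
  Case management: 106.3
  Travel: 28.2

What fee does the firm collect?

$189,030.00

Trial work: 99.5 × $615 = $61,192.50
Deposition and discovery: 139.3 × $540 = $75,222.00
Research and drafting: 135.6 × $225 = $30,510.00
Case management: 106.3 × $135 = $14,350.50
Subtotal: $61,192.50 + $75,222.00 + $30,510.00 + $14,350.50 = $181,275.00
Travel: 28.2 × $275 = $7,755.00
Total: $181,275.00 + $7,755.00 = $189,030.00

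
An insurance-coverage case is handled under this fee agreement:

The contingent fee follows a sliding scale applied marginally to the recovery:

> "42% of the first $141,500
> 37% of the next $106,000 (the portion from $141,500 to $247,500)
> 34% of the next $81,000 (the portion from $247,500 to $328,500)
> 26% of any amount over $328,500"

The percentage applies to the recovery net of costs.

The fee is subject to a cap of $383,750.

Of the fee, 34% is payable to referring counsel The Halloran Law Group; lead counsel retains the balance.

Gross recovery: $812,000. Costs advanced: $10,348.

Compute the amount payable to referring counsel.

$84,731.24

Fee base (net of costs): $812,000 − $10,348 = $801,652
First $141,500 at 42% = $59,430.00
Next $106,000 at 37% = $39,220.00
Next $81,000 at 34% = $27,540.00
Remaining $473,152 at 26% = $123,019.52
Fee: $59,430.00 + $39,220.00 + $27,540.00 + $123,019.52 = $249,209.52
$249,209.52 is under the $383,750 cap.
Referral share: 34% of $249,209.52 = $84,731.24; lead counsel retains $249,209.52 − $84,731.24 = $164,478.28.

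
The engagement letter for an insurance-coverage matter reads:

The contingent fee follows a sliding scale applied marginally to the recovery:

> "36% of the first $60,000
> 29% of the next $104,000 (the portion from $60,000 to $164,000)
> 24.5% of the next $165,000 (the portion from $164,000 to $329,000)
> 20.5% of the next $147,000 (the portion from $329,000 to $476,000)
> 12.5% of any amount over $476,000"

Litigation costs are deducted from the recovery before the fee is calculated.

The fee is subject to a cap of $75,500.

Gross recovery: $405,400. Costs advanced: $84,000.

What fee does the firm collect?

$75,500.00

Fee base (net of costs): $405,400 − $84,000 = $321,400
First $60,000 at 36% = $21,600.00
Next $104,000 at 29% = $30,160.00
Remaining $157,400 at 24.5% = $38,563.00
Fee: $21,600.00 + $30,160.00 + $38,563.00 = $90,323.00
$90,323.00 exceeds the $75,500 cap, so the fee is capped at $75,500.00.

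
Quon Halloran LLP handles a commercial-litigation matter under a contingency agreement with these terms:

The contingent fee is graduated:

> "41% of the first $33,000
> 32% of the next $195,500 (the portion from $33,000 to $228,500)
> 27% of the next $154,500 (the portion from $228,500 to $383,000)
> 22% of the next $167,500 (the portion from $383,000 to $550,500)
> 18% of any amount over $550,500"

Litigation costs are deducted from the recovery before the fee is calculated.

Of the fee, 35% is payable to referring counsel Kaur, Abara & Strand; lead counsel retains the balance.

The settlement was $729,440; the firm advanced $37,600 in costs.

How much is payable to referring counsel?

$63,033.67

Fee base (net of costs): $729,440 − $37,600 = $691,840
First $33,000 at 41% = $13,530.00
Next $195,500 at 32% = $62,560.00
Next $154,500 at 27% = $41,715.00
Next $167,500 at 22% = $36,850.00
Remaining $141,340 at 18% = $25,441.20
Fee: $13,530.00 + $62,560.00 + $41,715.00 + $36,850.00 + $25,441.20 = $180,096.20
Referral share: 35% of $180,096.20 = $63,033.67; lead counsel retains $180,096.20 − $63,033.67 = $117,062.53.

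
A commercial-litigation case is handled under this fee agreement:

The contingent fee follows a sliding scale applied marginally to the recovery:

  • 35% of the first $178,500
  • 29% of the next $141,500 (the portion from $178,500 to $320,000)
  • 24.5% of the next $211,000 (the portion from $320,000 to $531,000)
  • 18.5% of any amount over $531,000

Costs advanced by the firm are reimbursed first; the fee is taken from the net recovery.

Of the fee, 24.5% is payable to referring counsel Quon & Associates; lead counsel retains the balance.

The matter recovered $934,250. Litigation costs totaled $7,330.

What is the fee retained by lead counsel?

$172,479.90

Fee base (net of costs): $934,250 − $7,330 = $926,920
First $178,500 at 35% = $62,475.00
Next $141,500 at 29% = $41,035.00
Next $211,000 at 24.5% = $51,695.00
Remaining $395,920 at 18.5% = $73,245.20
Fee: $62,475.00 + $41,035.00 + $51,695.00 + $73,245.20 = $228,450.20
Referral share: 24.5% of $228,450.20 = $55,970.30; lead counsel retains $228,450.20 − $55,970.30 = $172,479.90.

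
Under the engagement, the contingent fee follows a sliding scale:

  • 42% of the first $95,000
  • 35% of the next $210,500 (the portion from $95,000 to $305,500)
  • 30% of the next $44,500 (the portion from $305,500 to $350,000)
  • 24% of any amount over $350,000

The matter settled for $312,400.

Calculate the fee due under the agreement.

$115,645.00

First $95,000 at 42% = $39,900.00
Next $210,500 at 35% = $73,675.00
Remaining $6,900 at 30% = $2,070.00
Fee: $39,900.00 + $73,675.00 + $2,070.00 = $115,645.00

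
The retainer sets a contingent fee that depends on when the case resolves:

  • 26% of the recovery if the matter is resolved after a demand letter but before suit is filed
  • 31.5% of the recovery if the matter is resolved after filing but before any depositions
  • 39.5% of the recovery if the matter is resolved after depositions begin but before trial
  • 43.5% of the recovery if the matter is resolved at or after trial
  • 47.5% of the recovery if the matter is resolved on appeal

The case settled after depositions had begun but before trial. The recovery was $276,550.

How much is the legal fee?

The matter settled after depositions had begun but before trial, so the 39.5% rate applies.
$276,550 × 39.5% = $109,237.25

$109,237.25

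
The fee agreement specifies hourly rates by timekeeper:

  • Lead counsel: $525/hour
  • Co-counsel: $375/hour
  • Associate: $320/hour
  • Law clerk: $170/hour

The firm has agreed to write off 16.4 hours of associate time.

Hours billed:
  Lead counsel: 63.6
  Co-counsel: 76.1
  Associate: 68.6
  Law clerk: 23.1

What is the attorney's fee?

$82,558.50

Lead counsel: 63.6 × $525 = $33,390.00
Co-counsel: 76.1 × $375 = $28,537.50
Associate: 68.6 × $320 = $21,952.00
Law clerk: 23.1 × $170 = $3,927.00
Subtotal: $87,806.50
Write-off: 16.4 × $320 = $5,248.00
Total: $87,806.50 − $5,248.00 = $82,558.50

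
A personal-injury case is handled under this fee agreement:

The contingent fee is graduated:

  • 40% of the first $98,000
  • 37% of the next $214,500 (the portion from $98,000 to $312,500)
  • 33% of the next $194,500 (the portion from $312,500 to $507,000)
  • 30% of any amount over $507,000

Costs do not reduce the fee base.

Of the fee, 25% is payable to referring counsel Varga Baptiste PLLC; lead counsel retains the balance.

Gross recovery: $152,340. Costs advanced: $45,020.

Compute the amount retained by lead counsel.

Fee base is the gross recovery, $152,340; costs are reimbursed separately.
First $98,000 at 40% = $39,200.00
Remaining $54,340 at 37% = $20,105.80
Fee: $39,200.00 + $20,105.80 = $59,305.80
Referral share: 25% of $59,305.80 = $14,826.45; lead counsel retains $59,305.80 − $14,826.45 = $44,479.35.

$44,479.35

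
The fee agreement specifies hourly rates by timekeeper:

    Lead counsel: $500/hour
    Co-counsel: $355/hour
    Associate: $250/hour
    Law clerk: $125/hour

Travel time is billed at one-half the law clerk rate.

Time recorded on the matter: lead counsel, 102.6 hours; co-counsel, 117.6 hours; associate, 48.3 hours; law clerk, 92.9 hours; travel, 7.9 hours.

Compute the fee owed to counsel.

$117,229.25

Lead counsel: 102.6 × $500 = $51,300.00
Co-counsel: 117.6 × $355 = $41,748.00
Associate: 48.3 × $250 = $12,075.00
Law clerk: 92.9 × $125 = $11,612.50
Subtotal: $51,300.00 + $41,748.00 + $12,075.00 + $11,612.50 = $116,735.50
Travel: 7.9 × ($125 ÷ 2) = 7.9 × $62.50 = $493.75
Total: $116,735.50 + $493.75 = $117,229.25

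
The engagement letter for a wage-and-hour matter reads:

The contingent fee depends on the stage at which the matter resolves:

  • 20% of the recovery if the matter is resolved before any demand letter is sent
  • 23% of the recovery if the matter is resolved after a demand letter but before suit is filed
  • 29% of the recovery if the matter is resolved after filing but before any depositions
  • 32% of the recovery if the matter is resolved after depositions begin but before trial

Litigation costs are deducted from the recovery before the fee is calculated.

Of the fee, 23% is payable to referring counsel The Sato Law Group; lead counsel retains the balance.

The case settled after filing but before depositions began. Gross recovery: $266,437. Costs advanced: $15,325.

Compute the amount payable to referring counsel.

$16,749.17

Fee base (net of costs): $266,437 − $15,325 = $251,112
The matter settled after filing but before depositions began, so the 29% rate applies.
$251,112 × 29% = $72,822.48
Referral share: 23% of $72,822.48 = $16,749.17; lead counsel retains $72,822.48 − $16,749.17 = $56,073.31.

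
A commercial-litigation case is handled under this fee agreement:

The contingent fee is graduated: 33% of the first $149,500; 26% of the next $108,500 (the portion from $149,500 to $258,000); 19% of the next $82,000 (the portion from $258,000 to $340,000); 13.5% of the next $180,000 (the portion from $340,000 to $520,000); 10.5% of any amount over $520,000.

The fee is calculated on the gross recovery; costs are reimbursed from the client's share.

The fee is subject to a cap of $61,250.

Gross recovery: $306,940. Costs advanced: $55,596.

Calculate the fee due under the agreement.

Fee base is the gross recovery, $306,940; costs are reimbursed separately.
First $149,500 at 33% = $49,335.00
Next $108,500 at 26% = $28,210.00
Remaining $48,940 at 19% = $9,298.60
Fee: $49,335.00 + $28,210.00 + $9,298.60 = $86,843.60
$86,843.60 exceeds the $61,250 cap, so the fee is capped at $61,250.00.

$61,250.00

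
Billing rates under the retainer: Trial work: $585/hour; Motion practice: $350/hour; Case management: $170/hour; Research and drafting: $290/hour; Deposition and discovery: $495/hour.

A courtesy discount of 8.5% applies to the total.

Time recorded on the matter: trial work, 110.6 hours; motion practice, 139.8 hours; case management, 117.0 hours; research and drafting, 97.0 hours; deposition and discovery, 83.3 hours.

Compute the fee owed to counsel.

$185,639.32

Trial work: 110.6 × $585 = $64,701.00
Motion practice: 139.8 × $350 = $48,930.00
Case management: 117.0 × $170 = $19,890.00
Research and drafting: 97.0 × $290 = $28,130.00
Deposition and discovery: 83.3 × $495 = $41,233.50
Subtotal: $202,884.50
Less 8.5% discount: −$17,245.18
Total: $202,884.50 − $17,245.18 = $185,639.32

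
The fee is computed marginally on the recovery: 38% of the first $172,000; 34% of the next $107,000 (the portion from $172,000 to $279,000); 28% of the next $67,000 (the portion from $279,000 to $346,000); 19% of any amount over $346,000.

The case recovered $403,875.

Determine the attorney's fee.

First $172,000 at 38% = $65,360.00
Next $107,000 at 34% = $36,380.00
Next $67,000 at 28% = $18,760.00
Remaining $57,875 at 19% = $10,996.25
Fee: $65,360.00 + $36,380.00 + $18,760.00 + $10,996.25 = $131,496.25

$131,496.25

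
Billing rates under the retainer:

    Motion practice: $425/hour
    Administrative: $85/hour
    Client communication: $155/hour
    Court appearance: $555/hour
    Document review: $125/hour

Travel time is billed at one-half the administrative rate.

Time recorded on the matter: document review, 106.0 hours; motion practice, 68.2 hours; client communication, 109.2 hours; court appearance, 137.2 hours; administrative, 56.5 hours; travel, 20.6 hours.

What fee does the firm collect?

$140,985.00

Motion practice: 68.2 × $425 = $28,985.00
Administrative: 56.5 × $85 = $4,802.50
Client communication: 109.2 × $155 = $16,926.00
Court appearance: 137.2 × $555 = $76,146.00
Document review: 106.0 × $125 = $13,250.00
Subtotal: $28,985.00 + $4,802.50 + $16,926.00 + $76,146.00 + $13,250.00 = $140,109.50
Travel: 20.6 × ($85 ÷ 2) = 20.6 × $42.50 = $875.50
Total: $140,109.50 + $875.50 = $140,985.00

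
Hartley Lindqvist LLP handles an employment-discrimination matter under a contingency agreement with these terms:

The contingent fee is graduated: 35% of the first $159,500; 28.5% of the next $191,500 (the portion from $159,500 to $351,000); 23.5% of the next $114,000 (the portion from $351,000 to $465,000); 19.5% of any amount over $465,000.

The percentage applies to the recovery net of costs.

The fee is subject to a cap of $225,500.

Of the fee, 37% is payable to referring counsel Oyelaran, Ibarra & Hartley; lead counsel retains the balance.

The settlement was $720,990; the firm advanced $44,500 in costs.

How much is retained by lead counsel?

$112,412.82

Fee base (net of costs): $720,990 − $44,500 = $676,490
First $159,500 at 35% = $55,825.00
Next $191,500 at 28.5% = $54,577.50
Next $114,000 at 23.5% = $26,790.00
Remaining $211,490 at 19.5% = $41,240.55
Fee: $55,825.00 + $54,577.50 + $26,790.00 + $41,240.55 = $178,433.05
$178,433.05 is under the $225,500 cap.
Referral share: 37% of $178,433.05 = $66,020.23; lead counsel retains $178,433.05 − $66,020.23 = $112,412.82.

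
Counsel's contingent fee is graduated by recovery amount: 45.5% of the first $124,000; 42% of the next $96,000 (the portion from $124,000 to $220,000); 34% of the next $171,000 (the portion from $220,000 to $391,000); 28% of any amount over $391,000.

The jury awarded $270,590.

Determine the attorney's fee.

First $124,000 at 45.5% = $56,420.00
Next $96,000 at 42% = $40,320.00
Remaining $50,590 at 34% = $17,200.60
Fee: $56,420.00 + $40,320.00 + $17,200.60 = $113,940.60

$113,940.60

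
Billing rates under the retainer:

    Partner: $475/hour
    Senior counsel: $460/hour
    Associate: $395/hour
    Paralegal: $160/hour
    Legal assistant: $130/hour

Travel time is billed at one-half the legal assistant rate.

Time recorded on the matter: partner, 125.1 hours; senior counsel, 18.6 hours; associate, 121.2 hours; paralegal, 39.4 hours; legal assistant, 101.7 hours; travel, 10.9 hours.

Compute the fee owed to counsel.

$136,086.00

Partner: 125.1 × $475 = $59,422.50
Senior counsel: 18.6 × $460 = $8,556.00
Associate: 121.2 × $395 = $47,874.00
Paralegal: 39.4 × $160 = $6,304.00
Legal assistant: 101.7 × $130 = $13,221.00
Subtotal: $59,422.50 + $8,556.00 + $47,874.00 + $6,304.00 + $13,221.00 = $135,377.50
Travel: 10.9 × ($130 ÷ 2) = 10.9 × $65.00 = $708.50
Total: $135,377.50 + $708.50 = $136,086.00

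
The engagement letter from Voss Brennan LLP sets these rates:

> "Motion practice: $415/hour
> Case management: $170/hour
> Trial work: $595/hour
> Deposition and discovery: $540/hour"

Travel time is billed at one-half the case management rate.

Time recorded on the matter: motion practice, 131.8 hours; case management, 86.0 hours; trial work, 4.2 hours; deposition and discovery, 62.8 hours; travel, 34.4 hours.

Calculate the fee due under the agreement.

Motion practice: 131.8 × $415 = $54,697.00
Case management: 86.0 × $170 = $14,620.00
Trial work: 4.2 × $595 = $2,499.00
Deposition and discovery: 62.8 × $540 = $33,912.00
Subtotal: $54,697.00 + $14,620.00 + $2,499.00 + $33,912.00 = $105,728.00
Travel: 34.4 × ($170 ÷ 2) = 34.4 × $85.00 = $2,924.00
Total: $105,728.00 + $2,924.00 = $108,652.00

$108,652.00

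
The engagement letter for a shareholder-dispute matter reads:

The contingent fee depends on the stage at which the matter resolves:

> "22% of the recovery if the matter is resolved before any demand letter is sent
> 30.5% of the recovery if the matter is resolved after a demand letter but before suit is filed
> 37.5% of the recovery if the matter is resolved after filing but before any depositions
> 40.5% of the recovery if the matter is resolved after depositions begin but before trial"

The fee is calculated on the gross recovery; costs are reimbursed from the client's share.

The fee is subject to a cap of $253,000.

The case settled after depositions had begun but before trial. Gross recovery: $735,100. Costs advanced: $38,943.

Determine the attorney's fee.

Fee base is the gross recovery, $735,100; costs are reimbursed separately.
The matter settled after depositions had begun but before trial, so the 40.5% rate applies.
$735,100 × 40.5% = $297,715.50
$297,715.50 exceeds the $253,000 cap, so the fee is capped at $253,000.00.

$253,000.00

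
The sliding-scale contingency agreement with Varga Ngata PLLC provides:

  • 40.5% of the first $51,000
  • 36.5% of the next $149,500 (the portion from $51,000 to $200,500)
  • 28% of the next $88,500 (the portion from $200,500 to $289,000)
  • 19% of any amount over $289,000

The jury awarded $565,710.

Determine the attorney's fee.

First $51,000 at 40.5% = $20,655.00
Next $149,500 at 36.5% = $54,567.50
Next $88,500 at 28% = $24,780.00
Remaining $276,710 at 19% = $52,574.90
Fee: $20,655.00 + $54,567.50 + $24,780.00 + $52,574.90 = $152,577.40

$152,577.40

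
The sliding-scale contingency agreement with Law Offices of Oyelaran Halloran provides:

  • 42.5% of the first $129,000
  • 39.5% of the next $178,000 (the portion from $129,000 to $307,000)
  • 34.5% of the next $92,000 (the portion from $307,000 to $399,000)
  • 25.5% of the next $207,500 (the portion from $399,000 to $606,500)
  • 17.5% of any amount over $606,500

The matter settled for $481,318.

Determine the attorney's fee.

$177,866.09

First $129,000 at 42.5% = $54,825.00
Next $178,000 at 39.5% = $70,310.00
Next $92,000 at 34.5% = $31,740.00
Remaining $82,318 at 25.5% = $20,991.09
Fee: $54,825.00 + $70,310.00 + $31,740.00 + $20,991.09 = $177,866.09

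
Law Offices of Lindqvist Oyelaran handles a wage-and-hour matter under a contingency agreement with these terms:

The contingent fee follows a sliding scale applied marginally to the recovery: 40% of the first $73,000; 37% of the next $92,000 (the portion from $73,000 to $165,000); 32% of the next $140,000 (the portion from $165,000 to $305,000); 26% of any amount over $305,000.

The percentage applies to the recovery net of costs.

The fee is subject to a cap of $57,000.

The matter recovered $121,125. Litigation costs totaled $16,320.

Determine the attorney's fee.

$40,967.85

Fee base (net of costs): $121,125 − $16,320 = $104,805
First $73,000 at 40% = $29,200.00
Remaining $31,805 at 37% = $11,767.85
Fee: $29,200.00 + $11,767.85 = $40,967.85
$40,967.85 is under the $57,000 cap.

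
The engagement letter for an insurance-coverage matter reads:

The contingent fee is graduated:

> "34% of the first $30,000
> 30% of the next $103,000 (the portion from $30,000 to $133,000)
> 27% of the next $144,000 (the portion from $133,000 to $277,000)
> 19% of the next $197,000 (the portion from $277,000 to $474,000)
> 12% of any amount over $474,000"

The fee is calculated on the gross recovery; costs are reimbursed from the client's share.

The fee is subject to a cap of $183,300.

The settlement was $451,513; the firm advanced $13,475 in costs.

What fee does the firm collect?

Fee base is the gross recovery, $451,513; costs are reimbursed separately.
First $30,000 at 34% = $10,200.00
Next $103,000 at 30% = $30,900.00
Next $144,000 at 27% = $38,880.00
Remaining $174,513 at 19% = $33,157.47
Fee: $10,200.00 + $30,900.00 + $38,880.00 + $33,157.47 = $113,137.47
$113,137.47 is under the $183,300 cap.

$113,137.47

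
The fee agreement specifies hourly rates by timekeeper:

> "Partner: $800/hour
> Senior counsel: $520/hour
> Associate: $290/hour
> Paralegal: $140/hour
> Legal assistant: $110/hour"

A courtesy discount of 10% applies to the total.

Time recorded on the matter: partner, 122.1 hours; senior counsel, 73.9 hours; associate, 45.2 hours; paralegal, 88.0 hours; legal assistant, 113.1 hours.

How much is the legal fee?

$156,579.30

Partner: 122.1 × $800 = $97,680.00
Senior counsel: 73.9 × $520 = $38,428.00
Associate: 45.2 × $290 = $13,108.00
Paralegal: 88.0 × $140 = $12,320.00
Legal assistant: 113.1 × $110 = $12,441.00
Subtotal: $173,977.00
Less 10% discount: −$17,397.70
Total: $173,977.00 − $17,397.70 = $156,579.30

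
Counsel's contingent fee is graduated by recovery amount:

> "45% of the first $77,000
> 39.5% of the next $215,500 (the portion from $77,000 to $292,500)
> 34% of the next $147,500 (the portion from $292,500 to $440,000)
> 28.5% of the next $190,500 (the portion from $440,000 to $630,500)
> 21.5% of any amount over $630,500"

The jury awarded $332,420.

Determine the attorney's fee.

First $77,000 at 45% = $34,650.00
Next $215,500 at 39.5% = $85,122.50
Remaining $39,920 at 34% = $13,572.80
Fee: $34,650.00 + $85,122.50 + $13,572.80 = $133,345.30

$133,345.30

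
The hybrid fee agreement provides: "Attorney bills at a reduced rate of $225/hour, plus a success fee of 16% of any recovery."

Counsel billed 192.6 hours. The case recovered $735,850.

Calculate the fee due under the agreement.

Hourly: 192.6 × $225 = $43,335.00
Success fee: 16% of $735,850 = $117,736.00
Total: $43,335.00 + $117,736.00 = $161,071.00

$161,071.00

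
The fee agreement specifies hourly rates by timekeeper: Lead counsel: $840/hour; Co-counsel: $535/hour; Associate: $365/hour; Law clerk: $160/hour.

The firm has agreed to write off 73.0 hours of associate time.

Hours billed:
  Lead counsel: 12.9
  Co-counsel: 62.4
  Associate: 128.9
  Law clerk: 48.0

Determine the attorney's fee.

$72,303.50

Lead counsel: 12.9 × $840 = $10,836.00
Co-counsel: 62.4 × $535 = $33,384.00
Associate: 128.9 × $365 = $47,048.50
Law clerk: 48.0 × $160 = $7,680.00
Subtotal: $98,948.50
Write-off: 73.0 × $365 = $26,645.00
Total: $98,948.50 − $26,645.00 = $72,303.50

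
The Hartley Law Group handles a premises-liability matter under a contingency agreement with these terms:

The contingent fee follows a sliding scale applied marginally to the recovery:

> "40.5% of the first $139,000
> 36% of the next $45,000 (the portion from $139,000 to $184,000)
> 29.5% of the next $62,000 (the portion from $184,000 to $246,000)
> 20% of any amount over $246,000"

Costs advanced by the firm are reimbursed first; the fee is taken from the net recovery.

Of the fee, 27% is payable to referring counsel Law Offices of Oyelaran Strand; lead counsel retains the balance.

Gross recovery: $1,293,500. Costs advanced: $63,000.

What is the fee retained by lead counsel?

Fee base (net of costs): $1,293,500 − $63,000 = $1,230,500
First $139,000 at 40.5% = $56,295.00
Next $45,000 at 36% = $16,200.00
Next $62,000 at 29.5% = $18,290.00
Remaining $984,500 at 20% = $196,900.00
Fee: $56,295.00 + $16,200.00 + $18,290.00 + $196,900.00 = $287,685.00
Referral share: 27% of $287,685.00 = $77,674.95; lead counsel retains $287,685.00 − $77,674.95 = $210,010.05.

$210,010.05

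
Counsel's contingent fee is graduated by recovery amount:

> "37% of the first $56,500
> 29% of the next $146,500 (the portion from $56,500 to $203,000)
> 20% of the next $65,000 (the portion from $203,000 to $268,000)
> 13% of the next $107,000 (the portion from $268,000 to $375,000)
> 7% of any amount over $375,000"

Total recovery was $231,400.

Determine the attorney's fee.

$69,070.00

First $56,500 at 37% = $20,905.00
Next $146,500 at 29% = $42,485.00
Remaining $28,400 at 20% = $5,680.00
Fee: $20,905.00 + $42,485.00 + $5,680.00 = $69,070.00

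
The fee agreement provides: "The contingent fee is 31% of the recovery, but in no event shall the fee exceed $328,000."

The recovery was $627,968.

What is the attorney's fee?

$194,670.08

31% of $627,968 = $194,670.08
That is under the $328,000 cap.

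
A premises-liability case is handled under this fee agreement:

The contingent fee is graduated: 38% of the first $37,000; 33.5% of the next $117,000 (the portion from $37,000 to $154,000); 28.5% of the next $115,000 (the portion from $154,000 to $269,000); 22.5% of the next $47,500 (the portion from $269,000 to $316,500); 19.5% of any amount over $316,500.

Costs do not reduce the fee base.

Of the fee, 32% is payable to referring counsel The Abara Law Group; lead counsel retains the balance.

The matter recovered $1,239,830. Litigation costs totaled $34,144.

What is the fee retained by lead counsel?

Fee base is the gross recovery, $1,239,830; costs are reimbursed separately.
First $37,000 at 38% = $14,060.00
Next $117,000 at 33.5% = $39,195.00
Next $115,000 at 28.5% = $32,775.00
Next $47,500 at 22.5% = $10,687.50
Remaining $923,330 at 19.5% = $180,049.35
Fee: $14,060.00 + $39,195.00 + $32,775.00 + $10,687.50 + $180,049.35 = $276,766.85
Referral share: 32% of $276,766.85 = $88,565.39; lead counsel retains $276,766.85 − $88,565.39 = $188,201.46.

$188,201.46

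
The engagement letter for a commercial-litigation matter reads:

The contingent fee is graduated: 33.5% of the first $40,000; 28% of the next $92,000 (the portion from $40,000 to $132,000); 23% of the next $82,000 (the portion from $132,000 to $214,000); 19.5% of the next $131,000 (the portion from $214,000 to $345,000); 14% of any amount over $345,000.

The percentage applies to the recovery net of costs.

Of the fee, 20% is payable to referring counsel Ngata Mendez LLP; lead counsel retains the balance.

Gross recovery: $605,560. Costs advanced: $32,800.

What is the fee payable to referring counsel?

$23,090.28

Fee base (net of costs): $605,560 − $32,800 = $572,760
First $40,000 at 33.5% = $13,400.00
Next $92,000 at 28% = $25,760.00
Next $82,000 at 23% = $18,860.00
Next $131,000 at 19.5% = $25,545.00
Remaining $227,760 at 14% = $31,886.40
Fee: $13,400.00 + $25,760.00 + $18,860.00 + $25,545.00 + $31,886.40 = $115,451.40
Referral share: 20% of $115,451.40 = $23,090.28; lead counsel retains $115,451.40 − $23,090.28 = $92,361.12.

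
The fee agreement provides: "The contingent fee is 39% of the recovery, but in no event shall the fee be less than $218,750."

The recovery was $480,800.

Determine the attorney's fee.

39% of $480,800 = $187,512.00
That is below the $218,750 minimum, so the minimum applies.

$218,750.00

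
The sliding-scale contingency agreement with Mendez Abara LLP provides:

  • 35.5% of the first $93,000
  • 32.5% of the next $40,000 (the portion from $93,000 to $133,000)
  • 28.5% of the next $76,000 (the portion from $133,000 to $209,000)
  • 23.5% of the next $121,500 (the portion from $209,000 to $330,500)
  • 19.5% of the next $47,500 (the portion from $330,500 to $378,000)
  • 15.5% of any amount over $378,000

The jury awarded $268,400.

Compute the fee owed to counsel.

$81,634.00

First $93,000 at 35.5% = $33,015.00
Next $40,000 at 32.5% = $13,000.00
Next $76,000 at 28.5% = $21,660.00
Remaining $59,400 at 23.5% = $13,959.00
Fee: $33,015.00 + $13,000.00 + $21,660.00 + $13,959.00 = $81,634.00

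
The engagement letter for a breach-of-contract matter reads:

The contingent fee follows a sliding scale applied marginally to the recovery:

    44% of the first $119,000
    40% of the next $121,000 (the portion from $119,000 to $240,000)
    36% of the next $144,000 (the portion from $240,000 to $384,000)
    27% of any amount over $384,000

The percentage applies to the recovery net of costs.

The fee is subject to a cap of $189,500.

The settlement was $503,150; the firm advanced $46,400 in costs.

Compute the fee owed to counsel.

$172,242.50

Fee base (net of costs): $503,150 − $46,400 = $456,750
First $119,000 at 44% = $52,360.00
Next $121,000 at 40% = $48,400.00
Next $144,000 at 36% = $51,840.00
Remaining $72,750 at 27% = $19,642.50
Fee: $52,360.00 + $48,400.00 + $51,840.00 + $19,642.50 = $172,242.50
$172,242.50 is under the $189,500 cap.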